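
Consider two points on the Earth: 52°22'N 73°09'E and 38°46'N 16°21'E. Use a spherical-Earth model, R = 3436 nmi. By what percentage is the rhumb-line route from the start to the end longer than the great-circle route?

Great circle: σ = 0.7128 rad → d_gc = Rσ = 2449.0 nmi
Rhumb: Δφ = -0.2374, Δλ = -0.9913, Δψ = -0.3415, q = Δφ/Δψ = 0.6950 → d_rh = R√(Δφ²+q²Δλ²) = 2503.9 nmi
Excess = (2503.9 − 2449.0) / 2449.0 = 54.9 / 2449.0 = 2.24% ≈ 2.2%

2.2%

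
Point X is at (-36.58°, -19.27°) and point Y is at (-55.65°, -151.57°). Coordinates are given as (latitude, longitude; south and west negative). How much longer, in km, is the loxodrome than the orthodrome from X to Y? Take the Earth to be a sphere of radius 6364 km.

1458 km

Great circle: cos σ = sin φ₁ sin φ₂ + cos φ₁ cos φ₂ cos Δλ,  σ = 1.3826 rad → d_gc = 8799.0 km
Rhumb line: Δψ = -0.4873, q = Δφ/Δψ = 0.6830, d_rh = R√(Δφ²+q²Δλ²) = 10257.1 km
Excess = 10257.1 − 8799.0 = 1458.1 ≈ 1458 km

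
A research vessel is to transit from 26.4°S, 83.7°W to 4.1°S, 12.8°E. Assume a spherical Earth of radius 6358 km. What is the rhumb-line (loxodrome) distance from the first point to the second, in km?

Δψ = ln[tan(π/4+φ₂/2)/tan(π/4+φ₁/2)] = +0.4064;  Δφ = +0.3892 rad,  Δλ = +1.6842 rad
q = Δφ/Δψ = 0.9578
d = R·√(Δφ² + q²Δλ²) = 6358·1.65939 = 10550 km

10550 km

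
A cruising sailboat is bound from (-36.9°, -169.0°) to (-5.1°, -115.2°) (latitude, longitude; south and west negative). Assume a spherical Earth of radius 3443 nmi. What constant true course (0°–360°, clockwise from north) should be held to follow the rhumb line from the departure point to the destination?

57.2°

Δψ = ln[tan(π/4+φ₂/2)/tan(π/4+φ₁/2)] = +0.6047
Δλ = +0.9390 rad (taken the short way round)
course = atan2(Δλ, Δψ) = 57.22°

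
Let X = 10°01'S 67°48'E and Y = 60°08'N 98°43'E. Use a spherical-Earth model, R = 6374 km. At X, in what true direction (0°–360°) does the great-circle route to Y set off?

15.4°

θ = atan2( sin Δλ·cos φ₂ ,  cos φ₁ sin φ₂ − sin φ₁ cos φ₂ cos Δλ )
  = atan2(+0.2559, +0.9283) = 15.41°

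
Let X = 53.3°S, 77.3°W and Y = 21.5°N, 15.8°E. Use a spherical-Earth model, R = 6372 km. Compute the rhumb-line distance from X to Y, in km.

12318 km

Δψ = ln[tan(π/4+φ₂/2)/tan(π/4+φ₁/2)] = +1.4879;  Δφ = +1.3055 rad,  Δλ = +1.6249 rad
q = Δφ/Δψ = 0.8774
d = R·√(Δφ² + q²Δλ²) = 6372·1.93311 = 12318 km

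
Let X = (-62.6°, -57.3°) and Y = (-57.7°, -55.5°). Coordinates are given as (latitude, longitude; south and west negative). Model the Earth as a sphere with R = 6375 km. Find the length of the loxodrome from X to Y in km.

554 km

Δψ = ln[tan(π/4+φ₂/2)/tan(π/4+φ₁/2)] = +0.1722;  Δφ = +0.0855 rad,  Δλ = +0.0314 rad
q = Δφ/Δψ = 0.4967
d = R·√(Δφ² + q²Δλ²) = 6375·0.08693 = 554 km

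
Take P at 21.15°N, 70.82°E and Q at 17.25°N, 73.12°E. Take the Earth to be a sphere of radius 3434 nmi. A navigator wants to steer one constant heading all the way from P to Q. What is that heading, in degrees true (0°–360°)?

Meridional parts: M(φ₁)=+0.3778, M(φ₂)=+0.3057 → ΔM = -0.0721;  Δλ = +0.0401 rad
tan C = Δλ / ΔM = -0.5568 → C = 150.89°

150.9°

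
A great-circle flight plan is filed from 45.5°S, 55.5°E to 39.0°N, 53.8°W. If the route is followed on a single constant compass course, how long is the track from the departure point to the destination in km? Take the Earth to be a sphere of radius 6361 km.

Rhumb course C = atan2(Δλ, Δψ) with Δψ = ln[tan(π/4+φ₂/2)/tan(π/4+φ₁/2)] = +1.6341, Δλ = -1.9076 → C = 310.58°
d = R·|Δφ| / |cos C| = 6361·1.47480 / 0.65055 = 14421 km

14421 km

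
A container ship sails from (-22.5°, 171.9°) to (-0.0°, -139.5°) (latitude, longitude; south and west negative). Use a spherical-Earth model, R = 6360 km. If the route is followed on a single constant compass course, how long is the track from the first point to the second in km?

5818 km

Rhumb course C = atan2(Δλ, Δψ) with Δψ = ln[tan(π/4+φ₂/2)/tan(π/4+φ₁/2)] = +0.4032, Δλ = +0.8482 → C = 64.58°
d = R·|Δφ| / |cos C| = 6360·0.39270 / 0.42931 = 5818 km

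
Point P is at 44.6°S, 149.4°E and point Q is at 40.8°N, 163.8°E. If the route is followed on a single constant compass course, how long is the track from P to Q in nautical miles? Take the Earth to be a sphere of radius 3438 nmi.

5183 nmi

Δψ = ln[tan(π/4+φ₂/2)/tan(π/4+φ₁/2)] = +1.6528;  Δφ = +1.4905 rad,  Δλ = +0.2513 rad
q = Δφ/Δψ = 0.9018
d = R·√(Δφ² + q²Δλ²) = 3438·1.50765 = 5183 nmi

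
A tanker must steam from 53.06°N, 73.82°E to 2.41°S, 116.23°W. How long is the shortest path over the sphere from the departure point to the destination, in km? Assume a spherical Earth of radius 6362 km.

14287 km

cos σ = sin φ₁ sin φ₂ + cos φ₁ cos φ₂ cos Δλ
      = sin(53.06°)sin(-2.41°) + cos(53.06°)cos(-2.41°)cos(169.95°) = -0.6248
σ = 128.671° → d = Rσ = 6362·2.24573 = 14287 km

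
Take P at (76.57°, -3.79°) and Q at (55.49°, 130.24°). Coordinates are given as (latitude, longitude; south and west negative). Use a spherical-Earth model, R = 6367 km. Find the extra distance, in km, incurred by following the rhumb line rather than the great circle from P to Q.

1141 km

Great circle: cos σ = sin φ₁ sin φ₂ + cos φ₁ cos φ₂ cos Δλ,  σ = 0.7812 rad → d_gc = 4974.2 km
Rhumb line: Δψ = -0.9701, q = Δφ/Δψ = 0.3793, d_rh = R√(Δφ²+q²Δλ²) = 6115.4 km
Excess = 6115.4 − 4974.2 = 1141.2 ≈ 1141 km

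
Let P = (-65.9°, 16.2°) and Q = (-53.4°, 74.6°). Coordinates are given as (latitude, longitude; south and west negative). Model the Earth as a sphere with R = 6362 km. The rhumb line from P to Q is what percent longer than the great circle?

Great circle: σ = 0.5347 rad → d_gc = Rσ = 3401.9 km
Rhumb: Δφ = +0.2182, Δλ = +1.0193, Δψ = +0.4378, q = Δφ/Δψ = 0.4984 → d_rh = R√(Δφ²+q²Δλ²) = 3517.1 km
Excess = (3517.1 − 3401.9) / 3401.9 = 115.2 / 3401.9 = 3.39% ≈ 3.4%

3.4%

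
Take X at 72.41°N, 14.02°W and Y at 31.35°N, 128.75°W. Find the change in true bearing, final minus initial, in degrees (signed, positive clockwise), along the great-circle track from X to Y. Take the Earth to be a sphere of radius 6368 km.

-105.4°

At departure: θ₁ = atan2(sin Δλ cos φ₂, cos φ₁ sin φ₂ − sin φ₁ cos φ₂ cos Δλ) = 302.69°
At arrival: θ₂ = atan2(sin Δλ cos φ₁, −cos φ₂ sin φ₁ + sin φ₂ cos φ₁ cos Δλ) = 197.33°
Δθ = θ₂ − θ₁ = -105.4°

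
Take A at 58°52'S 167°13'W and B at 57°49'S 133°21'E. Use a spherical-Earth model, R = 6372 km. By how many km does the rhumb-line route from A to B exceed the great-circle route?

Great circle: cos σ = sin φ₁ sin φ₂ + cos φ₁ cos φ₂ cos Δλ,  σ = 0.5267 rad → d_gc = 3355.9 km
Rhumb line: Δψ = +0.0349, q = Δφ/Δψ = 0.5248, d_rh = R√(Δφ²+q²Δλ²) = 3470.8 km
Excess = 3470.8 − 3355.9 = 114.9 ≈ 115 km

115 km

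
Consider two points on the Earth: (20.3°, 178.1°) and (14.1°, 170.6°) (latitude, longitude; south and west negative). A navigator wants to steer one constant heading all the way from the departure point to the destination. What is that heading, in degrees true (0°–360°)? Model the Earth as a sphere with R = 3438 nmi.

229.1°

Meridional parts: M(φ₁)=+0.3620, M(φ₂)=+0.2486 → ΔM = -0.1133;  Δλ = -0.1309 rad
tan C = Δλ / ΔM = +1.1549 → C = 229.11°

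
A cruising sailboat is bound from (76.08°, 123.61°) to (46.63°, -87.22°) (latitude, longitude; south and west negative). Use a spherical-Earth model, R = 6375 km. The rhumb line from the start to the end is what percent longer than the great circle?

Great circle: σ = 0.9719 rad → d_gc = Rσ = 6195.9 km
Rhumb: Δφ = -0.5140, Δλ = +2.6035, Δψ = -1.1809, q = Δφ/Δψ = 0.4353 → d_rh = R√(Δφ²+q²Δλ²) = 7932.5 km
Excess = (7932.5 − 6195.9) / 6195.9 = 1736.6 / 6195.9 = 28.03% ≈ 28.0%

28.0%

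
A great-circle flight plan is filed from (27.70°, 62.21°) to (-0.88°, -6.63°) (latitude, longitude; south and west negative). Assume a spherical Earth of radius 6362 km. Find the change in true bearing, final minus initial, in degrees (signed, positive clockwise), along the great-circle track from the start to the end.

Initial bearing θ₁ = atan2(sin Δλ cos φ₂, cos φ₁ sin φ₂ − sin φ₁ cos φ₂ cos Δλ) = 258.99°
Final bearing θ₂ = (initial bearing from the destination back to the start) + 180° = 240.37°
Δθ = θ₂ − θ₁ = -18.6°

-18.6°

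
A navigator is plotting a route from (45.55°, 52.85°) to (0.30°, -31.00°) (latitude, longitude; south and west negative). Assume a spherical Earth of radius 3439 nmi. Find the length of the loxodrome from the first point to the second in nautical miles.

Rhumb course C = atan2(Δλ, Δψ) with Δψ = ln[tan(π/4+φ₂/2)/tan(π/4+φ₁/2)] = -0.8898, Δλ = -1.4635 → C = 238.70°
d = R·|Δφ| / |cos C| = 3439·0.78976 / 0.51951 = 5228 nmi

5228 nmi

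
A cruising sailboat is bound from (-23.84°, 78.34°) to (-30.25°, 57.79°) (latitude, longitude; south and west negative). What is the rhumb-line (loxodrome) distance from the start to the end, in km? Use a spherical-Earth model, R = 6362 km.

Rhumb course C = atan2(Δλ, Δψ) with Δψ = ln[tan(π/4+φ₂/2)/tan(π/4+φ₁/2)] = -0.1257, Δλ = -0.3587 → C = 250.68°
d = R·|Δφ| / |cos C| = 6362·0.11188 / 0.33077 = 2152 km

2152 km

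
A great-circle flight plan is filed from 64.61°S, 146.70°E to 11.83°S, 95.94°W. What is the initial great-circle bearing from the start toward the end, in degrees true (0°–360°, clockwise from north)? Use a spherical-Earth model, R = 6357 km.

N = sin Δλ·cos φ₂ = +0.8693;  D = cos φ₁ sin φ₂ − sin φ₁ cos φ₂ cos Δλ = -0.4943
initial course = atan2(N, D) = 119.62°

119.6°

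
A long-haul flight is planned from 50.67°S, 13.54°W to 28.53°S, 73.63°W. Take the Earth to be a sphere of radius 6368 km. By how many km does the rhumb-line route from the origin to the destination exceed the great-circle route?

114 km

Great circle: cos σ = sin φ₁ sin φ₂ + cos φ₁ cos φ₂ cos Δλ,  σ = 0.8670 rad → d_gc = 5521.23 km
Rhumb line: Δψ = +0.5091, q = Δφ/Δψ = 0.7590, d_rh = R√(Δφ²+q²Δλ²) = 5634.74 km
Excess = 5634.74 − 5521.23 = 113.51 ≈ 114 km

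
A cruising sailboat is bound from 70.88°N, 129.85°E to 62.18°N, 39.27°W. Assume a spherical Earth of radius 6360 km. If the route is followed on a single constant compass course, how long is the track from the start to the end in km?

Rhumb course C = atan2(Δλ, Δψ) with Δψ = ln[tan(π/4+φ₂/2)/tan(π/4+φ₁/2)] = -0.3856, Δλ = -2.9517 → C = 262.56°
d = R·|Δφ| / |cos C| = 6360·0.15184 / 0.12954 = 7455 km

7455 km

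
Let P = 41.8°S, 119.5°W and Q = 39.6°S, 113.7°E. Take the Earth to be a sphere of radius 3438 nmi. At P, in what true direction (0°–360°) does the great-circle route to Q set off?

θ = atan2( sin Δλ·cos φ₂ ,  cos φ₁ sin φ₂ − sin φ₁ cos φ₂ cos Δλ )
  = atan2(-0.6170, -0.7828) = 218.24°

218.2°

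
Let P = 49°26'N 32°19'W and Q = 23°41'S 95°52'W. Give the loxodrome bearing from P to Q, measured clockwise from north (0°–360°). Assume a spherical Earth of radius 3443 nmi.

218.0°

Δψ = ln[tan(π/4+φ₂/2)/tan(π/4+φ₁/2)] = -1.4210
Δλ = -1.1092 rad (taken the short way round)
course = atan2(Δλ, Δψ) = 217.97°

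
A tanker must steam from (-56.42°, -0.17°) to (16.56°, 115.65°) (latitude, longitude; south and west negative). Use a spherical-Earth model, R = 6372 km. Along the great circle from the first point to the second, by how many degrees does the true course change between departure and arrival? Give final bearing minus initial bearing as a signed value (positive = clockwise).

-68.1°

At departure: θ₁ = atan2(sin Δλ cos φ₂, cos φ₁ sin φ₂ − sin φ₁ cos φ₂ cos Δλ) = 102.43°
At arrival: θ₂ = atan2(sin Δλ cos φ₁, −cos φ₂ sin φ₁ + sin φ₂ cos φ₁ cos Δλ) = 34.30°
Δθ = θ₂ − θ₁ = -68.1°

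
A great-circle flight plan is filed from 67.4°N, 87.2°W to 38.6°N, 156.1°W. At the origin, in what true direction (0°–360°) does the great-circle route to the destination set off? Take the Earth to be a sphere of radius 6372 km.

N = sin Δλ·cos φ₂ = -0.7291;  D = cos φ₁ sin φ₂ − sin φ₁ cos φ₂ cos Δλ = -0.0200
initial course = atan2(N, D) = 268.43°

268.4°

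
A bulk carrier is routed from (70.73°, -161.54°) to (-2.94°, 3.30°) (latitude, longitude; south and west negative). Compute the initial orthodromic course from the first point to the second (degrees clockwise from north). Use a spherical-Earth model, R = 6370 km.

N = sin Δλ·cos φ₂ = +0.2612;  D = cos φ₁ sin φ₂ − sin φ₁ cos φ₂ cos Δλ = +0.8930
initial course = atan2(N, D) = 16.30°

16.3°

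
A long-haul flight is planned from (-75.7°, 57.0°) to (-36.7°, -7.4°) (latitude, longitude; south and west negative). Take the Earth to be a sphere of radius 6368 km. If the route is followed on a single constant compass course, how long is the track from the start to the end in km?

5580 km

Δψ = ln[tan(π/4+φ₂/2)/tan(π/4+φ₁/2)] = +1.3865;  Δφ = +0.6807 rad,  Δλ = -1.1240 rad
q = Δφ/Δψ = 0.4909
d = R·√(Δφ² + q²Δλ²) = 6368·0.87626 = 5580 km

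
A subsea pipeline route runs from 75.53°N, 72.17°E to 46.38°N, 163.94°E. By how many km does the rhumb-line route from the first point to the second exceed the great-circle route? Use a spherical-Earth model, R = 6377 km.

458 km

Great circle: cos σ = sin φ₁ sin φ₂ + cos φ₁ cos φ₂ cos Δλ,  σ = 0.8015 rad → d_gc = 5111.1 km
Rhumb line: Δψ = -1.1481, q = Δφ/Δψ = 0.4431, d_rh = R√(Δφ²+q²Δλ²) = 5568.8 km
Excess = 5568.8 − 5111.1 = 457.7 ≈ 458 km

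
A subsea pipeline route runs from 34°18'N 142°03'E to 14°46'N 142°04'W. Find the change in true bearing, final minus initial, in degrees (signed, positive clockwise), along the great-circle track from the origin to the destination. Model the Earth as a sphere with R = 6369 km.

+36.4°

Initial bearing θ₁ = atan2(sin Δλ cos φ₂, cos φ₁ sin φ₂ − sin φ₁ cos φ₂ cos Δλ) = 85.27°
Final bearing θ₂ = (initial bearing from the destination back to the start) + 180° = 121.64°
Δθ = θ₂ − θ₁ = +36.4°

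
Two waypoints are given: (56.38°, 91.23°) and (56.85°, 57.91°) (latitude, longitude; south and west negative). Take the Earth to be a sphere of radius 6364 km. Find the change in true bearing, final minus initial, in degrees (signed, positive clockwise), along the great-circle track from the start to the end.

-28.1°

At departure: θ₁ = atan2(sin Δλ cos φ₂, cos φ₁ sin φ₂ − sin φ₁ cos φ₂ cos Δλ) = 285.46°
At arrival: θ₂ = atan2(sin Δλ cos φ₁, −cos φ₂ sin φ₁ + sin φ₂ cos φ₁ cos Δλ) = 257.40°
Δθ = θ₂ − θ₁ = -28.1°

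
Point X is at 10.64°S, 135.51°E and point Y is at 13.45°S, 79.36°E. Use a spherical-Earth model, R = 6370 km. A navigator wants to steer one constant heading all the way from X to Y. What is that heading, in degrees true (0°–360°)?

267.1°

Meridional parts: M(φ₁)=-0.1868, M(φ₂)=-0.2369 → ΔM = -0.0502;  Δλ = -0.9800 rad
tan C = Δλ / ΔM = +19.5401 → C = 267.07°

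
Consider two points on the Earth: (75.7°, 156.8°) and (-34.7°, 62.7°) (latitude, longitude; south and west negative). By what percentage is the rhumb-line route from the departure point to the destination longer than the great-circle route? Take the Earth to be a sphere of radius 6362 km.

Great circle: σ = 2.1726 rad → d_gc = Rσ = 13822.3 km
Rhumb: Δφ = -1.9268, Δλ = -1.6424, Δψ = -2.7224, q = Δφ/Δψ = 0.7078 → d_rh = R√(Δφ²+q²Δλ²) = 14316.6 km
Excess = (14316.6 − 13822.3) / 13822.3 = 494.3 / 13822.3 = 3.58% ≈ 3.6%

3.6%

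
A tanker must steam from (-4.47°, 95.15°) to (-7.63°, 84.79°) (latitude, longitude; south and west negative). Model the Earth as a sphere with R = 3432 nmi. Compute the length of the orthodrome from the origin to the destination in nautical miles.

cos σ = sin φ₁ sin φ₂ + cos φ₁ cos φ₂ cos Δλ
      = sin(-4.47°)sin(-7.63°) + cos(-4.47°)cos(-7.63°)cos(-10.36°) = 0.9824
σ = 10.775° → d = Rσ = 3432·0.18805 = 645 nmi

645 nmi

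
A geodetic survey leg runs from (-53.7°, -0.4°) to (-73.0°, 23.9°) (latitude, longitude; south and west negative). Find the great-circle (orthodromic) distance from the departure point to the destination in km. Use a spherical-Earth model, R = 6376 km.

cos σ = sin φ₁ sin φ₂ + cos φ₁ cos φ₂ cos Δλ
      = sin(-53.70°)sin(-73.00°) + cos(-53.70°)cos(-73.00°)cos(24.30°) = 0.9285
σ = 21.803° → d = Rσ = 6376·0.38054 = 2426 km

2426 km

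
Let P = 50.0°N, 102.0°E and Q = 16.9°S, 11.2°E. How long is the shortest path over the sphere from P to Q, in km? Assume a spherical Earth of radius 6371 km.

Haversine: a = sin²(Δφ/2)+cos φ₁ cos φ₂ sin²(Δλ/2) = 0.61564;  σ = 2·atan2(√a,√(1−a))
σ = 103.372° → d = Rσ = 6371·1.80419 = 11494 km

11494 km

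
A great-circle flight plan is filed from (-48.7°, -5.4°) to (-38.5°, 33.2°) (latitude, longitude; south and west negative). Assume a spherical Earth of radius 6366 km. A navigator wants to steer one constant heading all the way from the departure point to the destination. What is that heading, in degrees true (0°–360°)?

Meridional parts: M(φ₁)=-0.9759, M(φ₂)=-0.7291 → ΔM = +0.2468;  Δλ = +0.6737 rad
tan C = Δλ / ΔM = +2.7303 → C = 69.88°

69.9°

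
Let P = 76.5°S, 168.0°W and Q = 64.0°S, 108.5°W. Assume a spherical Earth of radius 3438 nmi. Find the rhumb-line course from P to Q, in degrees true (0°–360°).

Meridional parts: M(φ₁)=-2.1340, M(φ₂)=-1.4659 → ΔM = +0.6681;  Δλ = +1.0385 rad
tan C = Δλ / ΔM = +1.5543 → C = 57.24°

57.2°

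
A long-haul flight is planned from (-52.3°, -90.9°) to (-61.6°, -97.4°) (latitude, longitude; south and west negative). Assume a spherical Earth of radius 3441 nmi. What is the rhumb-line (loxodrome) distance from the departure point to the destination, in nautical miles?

597 nmi

Rhumb course C = atan2(Δλ, Δψ) with Δψ = ln[tan(π/4+φ₂/2)/tan(π/4+φ₁/2)] = -0.2995, Δλ = -0.1134 → C = 200.74°
d = R·|Δφ| / |cos C| = 3441·0.16232 / 0.93517 = 597 nmi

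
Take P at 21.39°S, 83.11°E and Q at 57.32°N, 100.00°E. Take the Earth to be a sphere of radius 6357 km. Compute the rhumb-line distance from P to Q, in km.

Rhumb course C = atan2(Δλ, Δψ) with Δψ = ln[tan(π/4+φ₂/2)/tan(π/4+φ₁/2)] = +1.6093, Δλ = +0.2948 → C = 10.38°
d = R·|Δφ| / |cos C| = 6357·1.37375 / 0.98363 = 8878 km

8878 km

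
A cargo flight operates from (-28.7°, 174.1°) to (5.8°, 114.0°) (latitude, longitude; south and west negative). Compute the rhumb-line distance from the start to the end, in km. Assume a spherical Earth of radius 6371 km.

Rhumb course C = atan2(Δλ, Δψ) with Δψ = ln[tan(π/4+φ₂/2)/tan(π/4+φ₁/2)] = +0.6247, Δλ = -1.0489 → C = 300.78°
d = R·|Δφ| / |cos C| = 6371·0.60214 / 0.51167 = 7497 km

7497 km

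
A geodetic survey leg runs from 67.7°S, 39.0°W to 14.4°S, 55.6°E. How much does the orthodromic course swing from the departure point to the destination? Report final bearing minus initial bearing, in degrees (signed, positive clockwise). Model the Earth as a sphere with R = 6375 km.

-77.1°

Initial bearing θ₁ = atan2(sin Δλ cos φ₂, cos φ₁ sin φ₂ − sin φ₁ cos φ₂ cos Δλ) = 99.77°
Final bearing θ₂ = (initial bearing from the destination back to the start) + 180° = 22.71°
Δθ = θ₂ − θ₁ = -77.1°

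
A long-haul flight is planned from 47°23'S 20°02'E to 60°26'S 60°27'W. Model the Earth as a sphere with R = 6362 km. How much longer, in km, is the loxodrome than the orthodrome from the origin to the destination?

Great circle: cos σ = sin φ₁ sin φ₂ + cos φ₁ cos φ₂ cos Δλ,  σ = 0.8019 rad → d_gc = 5101.96 km
Rhumb line: Δψ = -0.3907, q = Δφ/Δψ = 0.5830, d_rh = R√(Δφ²+q²Δλ²) = 5407.48 km
Excess = 5407.48 − 5101.96 = 305.52 ≈ 306 km

306 km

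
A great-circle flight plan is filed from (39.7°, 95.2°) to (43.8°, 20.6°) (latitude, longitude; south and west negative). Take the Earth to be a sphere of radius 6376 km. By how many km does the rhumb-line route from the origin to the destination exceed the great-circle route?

Great circle: cos σ = sin φ₁ sin φ₂ + cos φ₁ cos φ₂ cos Δλ,  σ = 0.9402 rad → d_gc = 5995.0 km
Rhumb line: Δψ = +0.0960, q = Δφ/Δψ = 0.7456, d_rh = R√(Δφ²+q²Δλ²) = 6206.9 km
Excess = 6206.9 − 5995.0 = 211.9 ≈ 212 km

212 km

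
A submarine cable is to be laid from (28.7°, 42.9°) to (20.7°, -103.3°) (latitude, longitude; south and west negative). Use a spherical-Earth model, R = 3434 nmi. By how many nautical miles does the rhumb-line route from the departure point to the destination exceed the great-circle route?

726 nmi

Great circle: cos σ = sin φ₁ sin φ₂ + cos φ₁ cos φ₂ cos Δλ,  σ = 2.1084 rad → d_gc = 7240.3 nmi
Rhumb line: Δψ = -0.1539, q = Δφ/Δψ = 0.9075, d_rh = R√(Δφ²+q²Δλ²) = 7966.0 nmi
Excess = 7966.0 − 7240.3 = 725.7 ≈ 726 nmi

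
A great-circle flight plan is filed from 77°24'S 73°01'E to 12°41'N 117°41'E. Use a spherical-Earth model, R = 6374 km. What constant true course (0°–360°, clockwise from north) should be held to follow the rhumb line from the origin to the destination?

17.8°

Meridional parts: M(φ₁)=-2.2036, M(φ₂)=+0.2232 → ΔM = +2.4268;  Δλ = +0.7796 rad
tan C = Δλ / ΔM = +0.3212 → C = 17.81°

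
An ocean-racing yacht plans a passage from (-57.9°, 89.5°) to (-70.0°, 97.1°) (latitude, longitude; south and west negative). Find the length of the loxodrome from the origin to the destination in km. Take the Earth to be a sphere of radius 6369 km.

1394 km

Δψ = ln[tan(π/4+φ₂/2)/tan(π/4+φ₁/2)] = -0.4895;  Δφ = -0.2112 rad,  Δλ = +0.1326 rad
q = Δφ/Δψ = 0.4314
d = R·√(Δφ² + q²Δλ²) = 6369·0.21880 = 1394 km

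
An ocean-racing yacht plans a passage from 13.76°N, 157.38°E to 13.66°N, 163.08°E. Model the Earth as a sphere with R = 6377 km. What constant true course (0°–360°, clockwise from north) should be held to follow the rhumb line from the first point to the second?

91.0°

Δψ = ln[tan(π/4+φ₂/2)/tan(π/4+φ₁/2)] = -0.0018
Δλ = +0.0995 rad (taken the short way round)
course = atan2(Δλ, Δψ) = 91.03°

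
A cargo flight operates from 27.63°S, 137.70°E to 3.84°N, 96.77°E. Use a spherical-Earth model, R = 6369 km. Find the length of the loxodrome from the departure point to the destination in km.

5614 km

Δψ = ln[tan(π/4+φ₂/2)/tan(π/4+φ₁/2)] = +0.5692;  Δφ = +0.5493 rad,  Δλ = -0.7144 rad
q = Δφ/Δψ = 0.9650
d = R·√(Δφ² + q²Δλ²) = 6369·0.88143 = 5614 km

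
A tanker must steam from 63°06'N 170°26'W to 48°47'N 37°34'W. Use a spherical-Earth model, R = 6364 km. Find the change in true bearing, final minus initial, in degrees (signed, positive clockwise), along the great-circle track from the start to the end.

+124.8°

At departure: θ₁ = atan2(sin Δλ cos φ₂, cos φ₁ sin φ₂ − sin φ₁ cos φ₂ cos Δλ) = 33.13°
At arrival: θ₂ = atan2(sin Δλ cos φ₁, −cos φ₂ sin φ₁ + sin φ₂ cos φ₁ cos Δλ) = 157.96°
Δθ = θ₂ − θ₁ = +124.8°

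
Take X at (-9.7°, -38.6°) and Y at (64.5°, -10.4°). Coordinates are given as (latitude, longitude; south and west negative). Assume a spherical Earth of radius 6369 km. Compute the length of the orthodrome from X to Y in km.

8579 km

cos σ = sin φ₁ sin φ₂ + cos φ₁ cos φ₂ cos Δλ
      = sin(-9.70°)sin(64.50°) + cos(-9.70°)cos(64.50°)cos(28.20°) = 0.2219
σ = 77.179° → d = Rσ = 6369·1.34702 = 8579 km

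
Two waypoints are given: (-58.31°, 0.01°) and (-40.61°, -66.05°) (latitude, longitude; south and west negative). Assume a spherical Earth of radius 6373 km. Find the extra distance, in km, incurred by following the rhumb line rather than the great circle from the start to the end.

Great circle: cos σ = sin φ₁ sin φ₂ + cos φ₁ cos φ₂ cos Δλ,  σ = 0.7732 rad → d_gc = 4927.6 km
Rhumb line: Δψ = +0.4825, q = Δφ/Δψ = 0.6402, d_rh = R√(Δφ²+q²Δλ²) = 5099.4 km
Excess = 5099.4 − 4927.6 = 171.8 ≈ 172 km

172 km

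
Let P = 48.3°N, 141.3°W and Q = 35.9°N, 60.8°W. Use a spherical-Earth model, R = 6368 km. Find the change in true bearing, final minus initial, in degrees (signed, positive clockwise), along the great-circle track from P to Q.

At departure: θ₁ = atan2(sin Δλ cos φ₂, cos φ₁ sin φ₂ − sin φ₁ cos φ₂ cos Δλ) = 70.03°
At arrival: θ₂ = atan2(sin Δλ cos φ₁, −cos φ₂ sin φ₁ + sin φ₂ cos φ₁ cos Δλ) = 129.48°
Δθ = θ₂ − θ₁ = +59.4°

+59.4°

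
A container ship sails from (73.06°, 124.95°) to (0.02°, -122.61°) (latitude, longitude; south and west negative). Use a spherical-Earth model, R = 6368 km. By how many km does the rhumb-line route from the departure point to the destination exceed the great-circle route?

Great circle: cos σ = sin φ₁ sin φ₂ + cos φ₁ cos φ₂ cos Δλ,  σ = 1.6819 rad → d_gc = 10710.4 km
Rhumb line: Δψ = -1.9040, q = Δφ/Δψ = 0.6695, d_rh = R√(Δφ²+q²Δλ²) = 11657.8 km
Excess = 11657.8 − 10710.4 = 947.4 ≈ 947 km

947 km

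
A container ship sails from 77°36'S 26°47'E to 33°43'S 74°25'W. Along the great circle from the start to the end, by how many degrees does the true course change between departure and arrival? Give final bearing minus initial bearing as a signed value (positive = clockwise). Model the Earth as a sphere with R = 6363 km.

At departure: θ₁ = atan2(sin Δλ cos φ₂, cos φ₁ sin φ₂ − sin φ₁ cos φ₂ cos Δλ) = 251.25°
At arrival: θ₂ = atan2(sin Δλ cos φ₁, −cos φ₂ sin φ₁ + sin φ₂ cos φ₁ cos Δλ) = 345.85°
Δθ = θ₂ − θ₁ = +94.6°

+94.6°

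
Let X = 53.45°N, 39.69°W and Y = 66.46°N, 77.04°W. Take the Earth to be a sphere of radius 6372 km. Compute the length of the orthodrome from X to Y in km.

Haversine: a = sin²(Δφ/2)+cos φ₁ cos φ₂ sin²(Δλ/2) = 0.03722;  σ = 2·atan2(√a,√(1−a))
σ = 22.247° → d = Rσ = 6372·0.38829 = 2474 km

2474 km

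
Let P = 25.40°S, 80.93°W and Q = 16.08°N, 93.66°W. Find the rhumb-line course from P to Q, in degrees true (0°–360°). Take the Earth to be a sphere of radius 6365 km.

Meridional parts: M(φ₁)=-0.4586, M(φ₂)=+0.2844 → ΔM = +0.7430;  Δλ = -0.2222 rad
tan C = Δλ / ΔM = -0.2990 → C = 343.35°

343.4°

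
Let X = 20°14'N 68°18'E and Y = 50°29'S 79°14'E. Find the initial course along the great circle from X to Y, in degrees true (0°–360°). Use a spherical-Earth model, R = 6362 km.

172.7°

N = sin Δλ·cos φ₂ = +0.1207;  D = cos φ₁ sin φ₂ − sin φ₁ cos φ₂ cos Δλ = -0.9399
initial course = atan2(N, D) = 172.68°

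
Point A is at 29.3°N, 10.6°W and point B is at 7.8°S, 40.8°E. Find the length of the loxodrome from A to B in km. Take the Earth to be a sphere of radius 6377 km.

Rhumb course C = atan2(Δλ, Δψ) with Δψ = ln[tan(π/4+φ₂/2)/tan(π/4+φ₁/2)] = -0.6718, Δλ = +0.8971 → C = 126.83°
d = R·|Δφ| / |cos C| = 6377·0.64752 / 0.59942 = 6889 km

6889 km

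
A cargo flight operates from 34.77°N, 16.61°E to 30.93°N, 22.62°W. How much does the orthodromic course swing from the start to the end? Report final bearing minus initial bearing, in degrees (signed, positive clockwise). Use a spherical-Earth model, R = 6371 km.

-21.9°

At departure: θ₁ = atan2(sin Δλ cos φ₂, cos φ₁ sin φ₂ − sin φ₁ cos φ₂ cos Δλ) = 274.56°
At arrival: θ₂ = atan2(sin Δλ cos φ₁, −cos φ₂ sin φ₁ + sin φ₂ cos φ₁ cos Δλ) = 252.67°
Δθ = θ₂ − θ₁ = -21.9°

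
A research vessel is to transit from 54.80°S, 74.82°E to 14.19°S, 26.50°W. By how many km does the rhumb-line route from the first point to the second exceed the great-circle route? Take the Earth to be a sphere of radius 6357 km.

Great circle: cos σ = sin φ₁ sin φ₂ + cos φ₁ cos φ₂ cos Δλ,  σ = 1.4801 rad → d_gc = 9408.7 km
Rhumb line: Δψ = +0.8979, q = Δφ/Δψ = 0.7893, d_rh = R√(Δφ²+q²Δλ²) = 9951.9 km
Excess = 9951.9 − 9408.7 = 543.2 ≈ 543 km

543 km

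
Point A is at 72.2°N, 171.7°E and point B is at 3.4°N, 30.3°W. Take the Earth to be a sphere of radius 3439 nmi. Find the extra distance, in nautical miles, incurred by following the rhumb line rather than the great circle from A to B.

Great circle: cos σ = sin φ₁ sin φ₂ + cos φ₁ cos φ₂ cos Δλ,  σ = 1.7992 rad → d_gc = 6187.6 nmi
Rhumb line: Δψ = -1.7947, q = Δφ/Δψ = 0.6691, d_rh = R√(Δφ²+q²Δλ²) = 7570.5 nmi
Excess = 7570.5 − 6187.6 = 1382.9 ≈ 1383 nmi

1383 nmi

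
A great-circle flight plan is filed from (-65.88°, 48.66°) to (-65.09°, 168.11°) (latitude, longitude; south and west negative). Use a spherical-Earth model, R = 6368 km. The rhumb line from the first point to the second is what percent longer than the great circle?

Great circle: σ = 0.7330 rad → d_gc = Rσ = 4667.9 km
Rhumb: Δφ = +0.0138, Δλ = +2.0848, Δψ = +0.0332, q = Δφ/Δψ = 0.4149 → d_rh = R√(Δφ²+q²Δλ²) = 5508.9 km
Excess = (5508.9 − 4667.9) / 4667.9 = 841.0 / 4667.9 = 18.02% ≈ 18.0%

18.0%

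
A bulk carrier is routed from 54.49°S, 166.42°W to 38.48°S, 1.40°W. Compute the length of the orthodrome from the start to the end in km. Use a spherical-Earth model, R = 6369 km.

cos σ = sin φ₁ sin φ₂ + cos φ₁ cos φ₂ cos Δλ
      = sin(-54.49°)sin(-38.48°) + cos(-54.49°)cos(-38.48°)cos(165.02°) = 0.0673
σ = 86.143° → d = Rσ = 6369·1.50348 = 9576 km

9576 km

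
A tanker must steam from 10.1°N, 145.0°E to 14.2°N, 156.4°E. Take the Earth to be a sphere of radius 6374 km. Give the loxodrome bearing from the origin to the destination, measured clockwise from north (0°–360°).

69.8°

Δψ = ln[tan(π/4+φ₂/2)/tan(π/4+φ₁/2)] = +0.0732
Δλ = +0.1990 rad (taken the short way round)
course = atan2(Δλ, Δψ) = 69.80°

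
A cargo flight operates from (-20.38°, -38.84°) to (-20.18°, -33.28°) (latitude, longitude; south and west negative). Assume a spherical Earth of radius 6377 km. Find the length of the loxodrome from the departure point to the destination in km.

581 km

Δψ = ln[tan(π/4+φ₂/2)/tan(π/4+φ₁/2)] = +0.0037;  Δφ = +0.0035 rad,  Δλ = +0.0970 rad
q = Δφ/Δψ = 0.9380
d = R·√(Δφ² + q²Δλ²) = 6377·0.09109 = 581 km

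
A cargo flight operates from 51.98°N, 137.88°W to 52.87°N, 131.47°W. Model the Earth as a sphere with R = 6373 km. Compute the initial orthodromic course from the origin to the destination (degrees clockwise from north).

θ = atan2( sin Δλ·cos φ₂ ,  cos φ₁ sin φ₂ − sin φ₁ cos φ₂ cos Δλ )
  = atan2(+0.0674, +0.0185) = 74.64°

74.6°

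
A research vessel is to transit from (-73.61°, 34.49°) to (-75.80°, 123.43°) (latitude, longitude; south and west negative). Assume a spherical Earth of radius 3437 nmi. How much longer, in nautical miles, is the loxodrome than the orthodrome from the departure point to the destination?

Great circle: cos σ = sin φ₁ sin φ₂ + cos φ₁ cos φ₂ cos Δλ,  σ = 0.3727 rad → d_gc = 1281.1 nmi
Rhumb line: Δψ = -0.1451, q = Δφ/Δψ = 0.2633, d_rh = R√(Δφ²+q²Δλ²) = 1411.1 nmi
Excess = 1411.1 − 1281.1 = 130.0 ≈ 130 nmi

130 nmi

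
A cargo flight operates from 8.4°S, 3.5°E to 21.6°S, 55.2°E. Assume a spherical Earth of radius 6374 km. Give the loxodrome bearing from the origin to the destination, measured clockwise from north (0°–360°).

Meridional parts: M(φ₁)=-0.1471, M(φ₂)=-0.3863 → ΔM = -0.2391;  Δλ = +0.9023 rad
tan C = Δλ / ΔM = -3.7736 → C = 104.84°

104.8°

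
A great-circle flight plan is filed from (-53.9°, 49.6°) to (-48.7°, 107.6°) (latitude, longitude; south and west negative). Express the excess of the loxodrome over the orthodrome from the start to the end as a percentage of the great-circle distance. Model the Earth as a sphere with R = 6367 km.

Great circle: σ = 0.6214 rad → d_gc = Rσ = 3956.2 km
Rhumb: Δφ = +0.0908, Δλ = +1.0123, Δψ = +0.1454, q = Δφ/Δψ = 0.6244 → d_rh = R√(Δφ²+q²Δλ²) = 4065.4 km
Excess = (4065.4 − 3956.2) / 3956.2 = 109.2 / 3956.2 = 2.76% ≈ 2.8%

2.8%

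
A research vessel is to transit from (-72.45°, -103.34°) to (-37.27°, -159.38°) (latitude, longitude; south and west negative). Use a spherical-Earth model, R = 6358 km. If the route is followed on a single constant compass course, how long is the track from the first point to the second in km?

5094 km

Δψ = ln[tan(π/4+φ₂/2)/tan(π/4+φ₁/2)] = +1.1666;  Δφ = +0.6140 rad,  Δλ = -0.9781 rad
q = Δφ/Δψ = 0.5263
d = R·√(Δφ² + q²Δλ²) = 6358·0.80127 = 5094 km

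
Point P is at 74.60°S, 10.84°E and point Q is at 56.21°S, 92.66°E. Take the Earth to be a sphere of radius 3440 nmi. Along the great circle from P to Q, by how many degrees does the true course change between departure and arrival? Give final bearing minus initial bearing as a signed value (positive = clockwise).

Initial bearing θ₁ = atan2(sin Δλ cos φ₂, cos φ₁ sin φ₂ − sin φ₁ cos φ₂ cos Δλ) = 104.70°
Final bearing θ₂ = (initial bearing from the destination back to the start) + 180° = 27.51°
Δθ = θ₂ − θ₁ = -77.2°

-77.2°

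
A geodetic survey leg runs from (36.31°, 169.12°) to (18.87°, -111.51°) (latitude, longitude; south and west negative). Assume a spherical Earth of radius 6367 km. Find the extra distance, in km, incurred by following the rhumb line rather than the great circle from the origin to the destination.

Great circle: cos σ = sin φ₁ sin φ₂ + cos φ₁ cos φ₂ cos Δλ,  σ = 1.2322 rad → d_gc = 7845.3 km
Rhumb line: Δψ = -0.3455, q = Δφ/Δψ = 0.8810, d_rh = R√(Δφ²+q²Δλ²) = 8008.2 km
Excess = 8008.2 − 7845.3 = 162.9 ≈ 163 km

163 km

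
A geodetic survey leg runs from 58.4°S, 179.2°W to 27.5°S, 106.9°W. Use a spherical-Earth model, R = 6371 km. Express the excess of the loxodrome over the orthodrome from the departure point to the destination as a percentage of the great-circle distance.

3.5%

Great circle: σ = 1.0068 rad → d_gc = Rσ = 6414.1 km
Rhumb: Δφ = +0.5393, Δλ = +1.2619, Δψ = +0.7629, q = Δφ/Δψ = 0.7069 → d_rh = R√(Δφ²+q²Δλ²) = 6641.2 km
Excess = (6641.2 − 6414.1) / 6414.1 = 227.1 / 6414.1 = 3.54% ≈ 3.5%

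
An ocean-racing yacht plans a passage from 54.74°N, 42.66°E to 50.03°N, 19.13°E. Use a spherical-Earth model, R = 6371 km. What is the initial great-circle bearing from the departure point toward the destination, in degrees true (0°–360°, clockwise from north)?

261.5°

N = sin Δλ·cos φ₂ = -0.2565;  D = cos φ₁ sin φ₂ − sin φ₁ cos φ₂ cos Δλ = -0.0385
initial course = atan2(N, D) = 261.46°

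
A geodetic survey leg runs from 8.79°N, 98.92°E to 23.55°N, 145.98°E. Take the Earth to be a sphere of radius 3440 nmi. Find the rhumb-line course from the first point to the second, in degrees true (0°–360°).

Δψ = ln[tan(π/4+φ₂/2)/tan(π/4+φ₁/2)] = +0.2691
Δλ = +0.8214 rad (taken the short way round)
course = atan2(Δλ, Δψ) = 71.86°

71.9°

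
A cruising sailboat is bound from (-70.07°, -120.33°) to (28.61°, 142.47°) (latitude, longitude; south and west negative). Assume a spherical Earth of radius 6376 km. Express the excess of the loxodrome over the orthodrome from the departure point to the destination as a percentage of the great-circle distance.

3.5%

Great circle: σ = 2.0802 rad → d_gc = Rσ = 13263.5 km
Rhumb: Δφ = +1.7223, Δλ = -1.6965, Δψ = +2.2605, q = Δφ/Δψ = 0.7619 → d_rh = R√(Δφ²+q²Δλ²) = 13729.9 km
Excess = (13729.9 − 13263.5) / 13263.5 = 466.4 / 13263.5 = 3.52% ≈ 3.5%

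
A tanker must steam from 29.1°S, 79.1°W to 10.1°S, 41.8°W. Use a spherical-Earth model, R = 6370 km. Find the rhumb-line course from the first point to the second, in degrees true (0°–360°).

61.5°

Δψ = ln[tan(π/4+φ₂/2)/tan(π/4+φ₁/2)] = +0.3541
Δλ = +0.6510 rad (taken the short way round)
course = atan2(Δλ, Δψ) = 61.46°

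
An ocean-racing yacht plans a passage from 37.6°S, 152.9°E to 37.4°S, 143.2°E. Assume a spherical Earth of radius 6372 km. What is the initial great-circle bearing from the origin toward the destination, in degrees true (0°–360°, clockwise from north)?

N = sin Δλ·cos φ₂ = -0.1339;  D = cos φ₁ sin φ₂ − sin φ₁ cos φ₂ cos Δλ = -0.0034
initial course = atan2(N, D) = 268.53°

268.5°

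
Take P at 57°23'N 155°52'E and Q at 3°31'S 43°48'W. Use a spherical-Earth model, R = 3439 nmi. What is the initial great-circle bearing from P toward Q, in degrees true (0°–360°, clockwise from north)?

N = sin Δλ·cos φ₂ = +0.3359;  D = cos φ₁ sin φ₂ − sin φ₁ cos φ₂ cos Δλ = +0.7586
initial course = atan2(N, D) = 23.88°

23.9°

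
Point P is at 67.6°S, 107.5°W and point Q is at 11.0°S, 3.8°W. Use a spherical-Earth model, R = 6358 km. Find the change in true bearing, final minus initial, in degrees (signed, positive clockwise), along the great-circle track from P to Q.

-85.0°

Initial bearing θ₁ = atan2(sin Δλ cos φ₂, cos φ₁ sin φ₂ − sin φ₁ cos φ₂ cos Δλ) = 106.78°
Final bearing θ₂ = (initial bearing from the destination back to the start) + 180° = 21.82°
Δθ = θ₂ − θ₁ = -85.0°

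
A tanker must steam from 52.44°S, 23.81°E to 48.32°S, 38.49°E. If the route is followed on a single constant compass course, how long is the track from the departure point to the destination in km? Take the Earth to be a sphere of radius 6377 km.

1138 km

Rhumb course C = atan2(Δλ, Δψ) with Δψ = ln[tan(π/4+φ₂/2)/tan(π/4+φ₁/2)] = +0.1129, Δλ = +0.2562 → C = 66.23°
d = R·|Δφ| / |cos C| = 6377·0.07191 / 0.40311 = 1138 km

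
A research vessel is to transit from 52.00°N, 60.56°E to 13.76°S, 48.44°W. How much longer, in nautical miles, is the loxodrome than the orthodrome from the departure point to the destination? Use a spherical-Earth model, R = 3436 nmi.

214 nmi

Great circle: cos σ = sin φ₁ sin φ₂ + cos φ₁ cos φ₂ cos Δλ,  σ = 1.9629 rad → d_gc = 6744.5 nmi
Rhumb line: Δψ = -1.3087, q = Δφ/Δψ = 0.8770, d_rh = R√(Δφ²+q²Δλ²) = 6958.3 nmi
Excess = 6958.3 − 6744.5 = 213.8 ≈ 214 nmi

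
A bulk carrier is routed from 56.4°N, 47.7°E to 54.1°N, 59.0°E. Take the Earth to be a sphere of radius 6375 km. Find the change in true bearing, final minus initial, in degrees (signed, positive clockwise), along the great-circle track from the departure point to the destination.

Initial bearing θ₁ = atan2(sin Δλ cos φ₂, cos φ₁ sin φ₂ − sin φ₁ cos φ₂ cos Δλ) = 104.94°
Final bearing θ₂ = (initial bearing from the destination back to the start) + 180° = 114.24°
Δθ = θ₂ − θ₁ = +9.3°

+9.3°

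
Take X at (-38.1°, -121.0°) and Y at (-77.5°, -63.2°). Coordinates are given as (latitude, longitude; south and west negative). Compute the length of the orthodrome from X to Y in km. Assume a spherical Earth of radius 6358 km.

5118 km

cos σ = sin φ₁ sin φ₂ + cos φ₁ cos φ₂ cos Δλ
      = sin(-38.10°)sin(-77.50°) + cos(-38.10°)cos(-77.50°)cos(57.80°) = 0.6932
σ = 46.118° → d = Rσ = 6358·0.80492 = 5118 km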